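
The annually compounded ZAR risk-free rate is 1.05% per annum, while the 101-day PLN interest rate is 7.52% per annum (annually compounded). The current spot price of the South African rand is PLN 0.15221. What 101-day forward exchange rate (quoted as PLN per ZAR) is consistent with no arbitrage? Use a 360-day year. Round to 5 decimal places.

0.15488

T = 101/360 years.
Growth of 1 PLN over T: (1 + 0.0752)^(101/360) = 1.0205505.
ZAR growth factor: (1 + 0.0105)^(101/360) = 1.0029348.
So F = 0.15221 × 1.0205505 / 1.0029348 = 0.1548834 (PLN/ZAR).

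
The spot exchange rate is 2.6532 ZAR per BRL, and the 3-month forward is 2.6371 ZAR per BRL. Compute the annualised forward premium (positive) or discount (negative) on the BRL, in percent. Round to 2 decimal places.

-2.43%

T = 3/12 years.
Period premium: (2.6371 − 2.6532)/2.6532 = -0.0060681.
Annualise by dividing by T: -0.0060681 / (3/12) = -0.024272 → -2.43%.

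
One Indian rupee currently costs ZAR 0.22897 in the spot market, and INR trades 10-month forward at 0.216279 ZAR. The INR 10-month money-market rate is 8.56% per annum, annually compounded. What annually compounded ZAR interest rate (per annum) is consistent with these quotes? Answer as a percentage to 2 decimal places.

T = 10/12 years.
By CIP, F/S equals the ZAR-to-INR growth ratio: 0.216279/0.22897 = 0.9445735.
The INR side grows by (1 + 0.0856)^(10/12) = 1.0708407.
That pins the ZAR growth at 1.0114877.
Annualise: 1.0114877^(12/10) − 1 = 0.013801 = 1.38%.

1.38%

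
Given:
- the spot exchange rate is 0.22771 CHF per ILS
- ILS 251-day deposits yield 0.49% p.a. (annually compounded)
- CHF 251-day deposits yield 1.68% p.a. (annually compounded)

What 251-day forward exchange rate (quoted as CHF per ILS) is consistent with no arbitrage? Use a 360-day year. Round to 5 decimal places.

0.22959

T = 251/360 years.
CHF accumulates by (1 + 0.0168)^(251/360) = 1.0116838.
ILS growth factor: (1 + 0.0049)^(251/360) = 1.0034139.
CIP: F = S · (grow CHF)/(grow ILS) = 0.22771 × 1.0116838/1.0034139 = 0.2295867 CHF per ILS.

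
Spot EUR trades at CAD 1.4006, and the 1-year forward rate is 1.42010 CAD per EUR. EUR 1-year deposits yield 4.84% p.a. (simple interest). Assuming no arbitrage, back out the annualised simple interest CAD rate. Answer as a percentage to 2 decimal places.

6.30%

T = 1 year.
F/S = 1.4201/1.4006 = 1.0139226 = (growth of CAD) / (growth of EUR).
EUR growth factor: 1 + 0.0484×1 = 1.048400.
So the CAD growth factor = 1.0629965.
r = (1.0629965 − 1)/1 = 0.062996 → 6.30%.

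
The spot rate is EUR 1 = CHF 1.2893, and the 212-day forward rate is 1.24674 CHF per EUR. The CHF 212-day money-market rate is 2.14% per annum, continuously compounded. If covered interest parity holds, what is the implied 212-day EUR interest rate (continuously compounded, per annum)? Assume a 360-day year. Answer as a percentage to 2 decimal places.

7.84%

T = 212/360 years.
By CIP, F/S equals the CHF-to-EUR growth ratio: 1.24674/1.2893 = 0.9669898.
CHF growth factor: e^(0.0214×212/360) = 1.012682.
That pins the EUR growth at 1.047252.
Take logs: ln 1.047252 / (212/360) = 0.078401, so 7.84%.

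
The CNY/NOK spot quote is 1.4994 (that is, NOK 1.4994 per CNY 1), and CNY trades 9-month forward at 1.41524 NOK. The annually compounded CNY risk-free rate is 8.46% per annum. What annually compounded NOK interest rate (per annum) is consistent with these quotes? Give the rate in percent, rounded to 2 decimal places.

T = 9/12 years.
By CIP, F/S equals the NOK-to-CNY growth ratio: 1.41524/1.4994 = 0.9438709.
The CNY side grows by (1 + 0.0846)^(9/12) = 1.0628016.
Hence g_NOK = 1.0031475.
Annualise: 1.0031475^(12/9) − 1 = 0.004199 = 0.42%.

0.42%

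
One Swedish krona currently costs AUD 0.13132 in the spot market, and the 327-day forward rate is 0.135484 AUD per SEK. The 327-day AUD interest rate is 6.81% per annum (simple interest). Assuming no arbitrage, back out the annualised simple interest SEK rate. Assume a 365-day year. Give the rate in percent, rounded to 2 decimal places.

3.17%

T = 327/365 years.
By CIP, F/S equals the AUD-to-SEK growth ratio: 0.135484/0.13132 = 1.0317088.
The AUD side grows by 1 + 0.0681×327/365 = 1.0610101.
So the SEK growth factor = 1.0284007.
r = (1.0284007 − 1)/(327/365) = 0.031701 → 3.17%.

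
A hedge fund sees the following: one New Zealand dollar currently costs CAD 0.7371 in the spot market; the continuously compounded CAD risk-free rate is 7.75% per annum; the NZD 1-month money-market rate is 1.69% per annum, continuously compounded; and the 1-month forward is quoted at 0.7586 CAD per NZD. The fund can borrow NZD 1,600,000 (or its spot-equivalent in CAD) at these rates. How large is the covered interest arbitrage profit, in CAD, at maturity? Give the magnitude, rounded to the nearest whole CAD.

CAD 28,469

T = 1/12 years.
Keep in NZD, deliver into the forward: 1,600,000·1.001409326·0.7586 = CAD 1,215,470.58.
Swap to CAD now, deposit: 1,600,000·0.7371·1.006479233 = CAD 1,187,001.35.
The quoted forward overvalues NZD, so borrow CAD, buy NZD at spot, deposit the NZD at 1.69%, and sell the proceeds forward at 0.7586.
The gap between the two covered legs is CAD 28,469.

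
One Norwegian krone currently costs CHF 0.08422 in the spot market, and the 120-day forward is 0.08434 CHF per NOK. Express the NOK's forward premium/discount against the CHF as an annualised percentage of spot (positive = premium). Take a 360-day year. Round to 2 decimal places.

+0.43%

T = 120/360 years.
NOK trades forward at +0.14248% vs spot over the period.
×(1/T) gives 0.43% p.a.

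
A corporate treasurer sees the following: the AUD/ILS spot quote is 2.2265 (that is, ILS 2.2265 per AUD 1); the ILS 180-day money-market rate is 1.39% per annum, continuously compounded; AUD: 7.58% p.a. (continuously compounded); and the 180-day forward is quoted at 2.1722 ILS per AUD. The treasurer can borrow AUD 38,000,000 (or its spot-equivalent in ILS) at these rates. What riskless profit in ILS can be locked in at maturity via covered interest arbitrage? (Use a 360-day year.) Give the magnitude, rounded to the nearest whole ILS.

ILS 534,975

T = 180/360 years.
Invest the AUD and cover forward: 38,000,000 × 1.0386273649 × 2.1722 = ILS 85,732,041.76.
Convert at spot and invest in ILS: 38,000,000 × 2.2265 × 1.0069742073 = ILS 85,197,066.76.
The quoted forward overvalues AUD, so borrow ILS, buy AUD at spot, deposit the AUD at 7.58%, and sell the proceeds forward at 2.1722.
Profit = 85,732,041.76 − 85,197,066.76 = ILS 534,975.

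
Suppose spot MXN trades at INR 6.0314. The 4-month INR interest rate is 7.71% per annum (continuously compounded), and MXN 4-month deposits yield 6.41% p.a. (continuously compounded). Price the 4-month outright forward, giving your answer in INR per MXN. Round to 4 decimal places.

6.0576

T = 4/12 years.
INR accumulates by e^(0.0771×4/12) = 1.0260331.
MXN accumulates by e^(0.0641×4/12) = 1.0215966.
So F = 6.0314 × 1.0260331 / 1.0215966 = 6.057593 (INR/MXN).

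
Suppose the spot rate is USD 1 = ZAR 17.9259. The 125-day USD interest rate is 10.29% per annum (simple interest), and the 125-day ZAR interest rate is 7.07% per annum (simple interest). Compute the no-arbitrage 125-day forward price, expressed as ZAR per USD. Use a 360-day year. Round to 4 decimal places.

17.7324

T = 125/360 years.
Growth of 1 ZAR over T: 1 + 0.0707×125/360 = 1.02454861.
Growth of 1 USD over T: 1 + 0.1029×125/360 = 1.03572917.
CIP: F = S · (grow ZAR)/(grow USD) = 17.9259 × 1.02454861/1.03572917 = 17.732392 ZAR per USD.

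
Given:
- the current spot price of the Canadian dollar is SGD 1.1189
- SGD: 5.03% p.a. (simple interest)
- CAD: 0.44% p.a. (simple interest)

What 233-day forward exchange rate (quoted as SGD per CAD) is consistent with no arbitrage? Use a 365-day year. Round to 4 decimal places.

T = 233/365 years.
SGD accumulates by 1 + 0.0503×233/365 = 1.0321093.
CAD growth factor: 1 + 0.0044×233/365 = 1.0028088.
CIP: F = S · (grow SGD)/(grow CAD) = 1.1189 × 1.0321093/1.0028088 = 1.151593 SGD per CAD.

1.1516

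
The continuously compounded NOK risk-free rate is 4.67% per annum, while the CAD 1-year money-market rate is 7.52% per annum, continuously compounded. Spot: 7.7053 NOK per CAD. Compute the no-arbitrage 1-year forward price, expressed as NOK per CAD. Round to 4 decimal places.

7.4888

T = 1 year.
Growth of 1 NOK over T: e^(0.0467×1) = 1.0478076.
CAD accumulates by e^(0.0752×1) = 1.0780997.
Forward (NOK per CAD) = 7.7053 × 1.0478076 / 1.0780997 = 7.488799.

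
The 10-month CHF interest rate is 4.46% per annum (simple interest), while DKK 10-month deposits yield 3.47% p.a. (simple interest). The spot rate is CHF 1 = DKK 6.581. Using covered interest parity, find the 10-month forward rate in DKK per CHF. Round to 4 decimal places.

6.5287

T = 10/12 years.
DKK growth factor: 1 + 0.0347×10/12 = 1.0289167.
Growth of 1 CHF over T: 1 + 0.0446×10/12 = 1.0371667.
So F = 6.581 × 1.0289167 / 1.0371667 = 6.528652 (DKK/CHF).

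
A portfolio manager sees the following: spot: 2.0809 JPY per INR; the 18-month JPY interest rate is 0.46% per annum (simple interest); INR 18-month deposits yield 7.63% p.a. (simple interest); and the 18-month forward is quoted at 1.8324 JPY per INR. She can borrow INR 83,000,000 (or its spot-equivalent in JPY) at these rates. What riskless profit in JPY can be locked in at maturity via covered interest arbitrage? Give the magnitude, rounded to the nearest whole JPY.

JPY 4,410,622

T = 18/12 years.
Invest the INR and cover forward: 83,000,000 × 1.114450 × 1.8324 = JPY 169,495,808.94.
Convert at spot and invest in JPY: 83,000,000 × 2.0809 × 1.006900 = JPY 173,906,431.43.
The quoted forward undervalues INR, so borrow INR, convert to JPY at spot, deposit the JPY at 0.46%, and buy INR forward at 1.8324 to cover the loan.
Arbitrage profit = |169,495,808.94 − 173,906,431.43| = JPY 4,410,622.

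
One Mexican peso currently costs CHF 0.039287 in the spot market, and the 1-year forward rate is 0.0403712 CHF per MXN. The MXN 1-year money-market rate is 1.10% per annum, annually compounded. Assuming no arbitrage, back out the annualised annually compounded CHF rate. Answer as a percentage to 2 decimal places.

T = 1 year.
F/S = 0.0403712/0.039287 = 1.0275969 = (growth of CHF) / (growth of MXN).
MXN growth factor: (1 + 0.0110)^1 = 1.011000.
That pins the CHF growth at 1.0389005.
Annualise: 1.0389005^(1/1) − 1 = 0.038901 = 3.89%.

3.89%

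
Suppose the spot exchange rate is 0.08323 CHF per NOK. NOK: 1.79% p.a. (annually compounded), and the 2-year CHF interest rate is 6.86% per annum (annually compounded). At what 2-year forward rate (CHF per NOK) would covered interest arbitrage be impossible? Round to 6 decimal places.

T = 2 years.
CHF accumulates by (1 + 0.0686)^2 = 1.141906.
NOK accumulates by (1 + 0.0179)^2 = 1.0361204.
Forward (CHF per NOK) = 0.08323 × 1.141906 / 1.0361204 = 0.09172760.

0.091728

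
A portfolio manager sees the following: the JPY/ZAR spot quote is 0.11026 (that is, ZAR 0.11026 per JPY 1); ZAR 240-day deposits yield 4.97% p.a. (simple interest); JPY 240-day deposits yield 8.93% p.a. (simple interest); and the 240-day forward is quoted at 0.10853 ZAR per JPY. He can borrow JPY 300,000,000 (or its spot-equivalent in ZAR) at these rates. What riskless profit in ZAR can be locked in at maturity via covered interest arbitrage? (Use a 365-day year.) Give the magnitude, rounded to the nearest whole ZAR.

ZAR 311,822

T = 240/365 years.
Keep in JPY, deliver into the forward: 300,000,000·1.0587178082·0.10853 = ZAR 34,470,793.12.
Swap to ZAR now, deposit: 300,000,000·0.11026·1.0326794521 = ZAR 34,158,970.92.
The quoted forward overvalues JPY, so borrow ZAR, buy JPY at spot, deposit the JPY at 8.93%, and sell the proceeds forward at 0.10853.
Arbitrage profit = |34,470,793.12 − 34,158,970.92| = ZAR 311,822.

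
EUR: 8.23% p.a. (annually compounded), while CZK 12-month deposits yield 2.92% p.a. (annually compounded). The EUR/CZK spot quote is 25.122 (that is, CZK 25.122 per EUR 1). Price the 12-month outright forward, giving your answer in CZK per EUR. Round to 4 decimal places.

T = 1 year.
Growth of 1 CZK over T: (1 + 0.0292)^1 = 1.029200.
EUR accumulates by (1 + 0.0823)^1 = 1.082300.
Forward (CZK per EUR) = 25.122 × 1.029200 / 1.082300 = 23.889460.

23.8895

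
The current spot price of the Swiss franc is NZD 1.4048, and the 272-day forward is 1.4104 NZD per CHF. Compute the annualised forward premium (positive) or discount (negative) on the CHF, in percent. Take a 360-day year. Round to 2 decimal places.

+0.53%

T = 272/360 years.
Period premium: (1.4104 − 1.4048)/1.4048 = 0.0039863.
Annualise by dividing by T: 0.0039863 / (272/360) = 0.005276 → 0.53%.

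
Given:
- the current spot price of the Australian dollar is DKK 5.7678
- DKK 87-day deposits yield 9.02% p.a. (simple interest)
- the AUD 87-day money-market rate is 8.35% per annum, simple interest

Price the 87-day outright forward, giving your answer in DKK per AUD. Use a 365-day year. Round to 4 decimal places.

5.7768

T = 87/365 years.
DKK accumulates by 1 + 0.0902×87/365 = 1.0214997.
Growth of 1 AUD over T: 1 + 0.0835×87/365 = 1.0199027.
So F = 5.7678 × 1.0214997 / 1.0199027 = 5.776831 (DKK/AUD).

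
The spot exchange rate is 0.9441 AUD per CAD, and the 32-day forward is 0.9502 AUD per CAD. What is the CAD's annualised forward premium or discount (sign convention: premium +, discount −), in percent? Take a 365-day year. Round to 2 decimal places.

+7.37%

T = 32/365 years.
(F − S)/S = (0.9502 − 0.9441)/0.9441 = 0.0064612.
Annualise by dividing by T: 0.0064612 / (32/365) = 0.073698 → 7.37%.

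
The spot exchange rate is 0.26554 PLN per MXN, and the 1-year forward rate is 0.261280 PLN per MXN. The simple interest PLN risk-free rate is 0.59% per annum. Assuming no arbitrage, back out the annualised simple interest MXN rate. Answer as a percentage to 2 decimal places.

2.23%

T = 1 year.
By CIP, F/S equals the PLN-to-MXN growth ratio: 0.26128/0.26554 = 0.9839572.
The PLN side grows by 1 + 0.0059×1 = 1.005900.
That pins the MXN growth at 1.0223006.
(1.0223006 − 1)/T = 0.022301, i.e. 2.23%.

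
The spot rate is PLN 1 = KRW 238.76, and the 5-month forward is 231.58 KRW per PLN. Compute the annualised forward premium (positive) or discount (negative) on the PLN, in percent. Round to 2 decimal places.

-7.22%

T = 5/12 years.
PLN trades forward at -3.00720% vs spot over the period.
×(1/T) gives -7.22% p.a.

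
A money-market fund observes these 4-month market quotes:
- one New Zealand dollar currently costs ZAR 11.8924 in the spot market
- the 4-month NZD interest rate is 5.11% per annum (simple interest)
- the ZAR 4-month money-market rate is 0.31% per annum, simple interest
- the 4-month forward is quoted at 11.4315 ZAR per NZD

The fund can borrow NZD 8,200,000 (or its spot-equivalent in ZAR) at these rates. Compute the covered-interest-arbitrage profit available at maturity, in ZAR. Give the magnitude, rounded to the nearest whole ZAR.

T = 4/12 years.
Route A — deposit NZD, sell forward: 8,200,000 × 1.0170333333 × 11.4315 = ZAR 95,334,975.71.
Route B — convert at spot, deposit ZAR: 8,200,000 × 11.8924 × 1.0010333333 = ZAR 97,618,448.27.
The quoted forward undervalues NZD, so borrow NZD, convert to ZAR at spot, deposit the ZAR at 0.31%, and buy NZD forward at 11.4315 to cover the loan.
Profit = 97,618,448.27 − 95,334,975.71 = ZAR 2,283,473.

ZAR 2,283,473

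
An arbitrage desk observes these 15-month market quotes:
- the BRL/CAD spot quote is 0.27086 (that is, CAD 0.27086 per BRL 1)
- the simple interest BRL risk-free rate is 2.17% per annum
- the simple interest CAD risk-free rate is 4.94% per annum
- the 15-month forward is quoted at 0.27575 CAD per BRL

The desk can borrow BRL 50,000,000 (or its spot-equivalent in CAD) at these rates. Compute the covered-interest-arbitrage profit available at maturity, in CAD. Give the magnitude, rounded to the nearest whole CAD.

T = 15/12 years.
Keep in BRL, deliver into the forward: 50,000,000·1.027125·0.27575 = CAD 14,161,485.94.
Swap to CAD now, deposit: 50,000,000·0.27086·1.061750 = CAD 14,379,280.25.
The quoted forward undervalues BRL, so borrow BRL, convert to CAD at spot, deposit the CAD at 4.94%, and buy BRL forward at 0.27575 to cover the loan.
Arbitrage profit = |14,161,485.94 − 14,379,280.25| = CAD 217,794.

CAD 217,794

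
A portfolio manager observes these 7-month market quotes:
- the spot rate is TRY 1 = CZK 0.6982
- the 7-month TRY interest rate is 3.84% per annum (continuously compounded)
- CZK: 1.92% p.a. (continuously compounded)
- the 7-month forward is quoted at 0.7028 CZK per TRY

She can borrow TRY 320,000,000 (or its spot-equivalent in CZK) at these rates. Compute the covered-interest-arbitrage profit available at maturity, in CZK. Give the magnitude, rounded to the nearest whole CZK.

T = 7/12 years.
Keep in TRY, deliver into the forward: 320,000,000·1.02265276377·0.7028 = CZK 229,990,515.96.
Swap to CZK now, deposit: 320,000,000·0.6982·1.01126295481 = CZK 225,940,414.42.
The quoted forward overvalues TRY, so borrow CZK, buy TRY at spot, deposit the TRY at 3.84%, and sell the proceeds forward at 0.7028.
The gap between the two covered legs is CZK 4,050,102.

CZK 4,050,102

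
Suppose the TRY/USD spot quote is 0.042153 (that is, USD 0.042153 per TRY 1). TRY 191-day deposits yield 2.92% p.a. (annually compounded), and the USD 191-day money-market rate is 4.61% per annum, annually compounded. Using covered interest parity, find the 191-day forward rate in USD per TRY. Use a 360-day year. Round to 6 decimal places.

0.042519

T = 191/360 years.
USD growth factor: (1 + 0.0461)^(191/360) = 1.0241998.
TRY accumulates by (1 + 0.0292)^(191/360) = 1.0153875.
CIP: F = S · (grow USD)/(grow TRY) = 0.042153 × 1.0241998/1.0153875 = 0.04251884 USD per TRY.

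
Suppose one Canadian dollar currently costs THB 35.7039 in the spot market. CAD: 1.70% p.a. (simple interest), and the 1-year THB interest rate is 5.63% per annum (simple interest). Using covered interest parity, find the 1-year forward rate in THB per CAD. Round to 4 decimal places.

T = 1 year.
Growth of 1 THB over T: 1 + 0.0563×1 = 1.056300.
CAD growth factor: 1 + 0.0170×1 = 1.017000.
CIP: F = S · (grow THB)/(grow CAD) = 35.7039 × 1.056300/1.017000 = 37.083608 THB per CAD.

37.0836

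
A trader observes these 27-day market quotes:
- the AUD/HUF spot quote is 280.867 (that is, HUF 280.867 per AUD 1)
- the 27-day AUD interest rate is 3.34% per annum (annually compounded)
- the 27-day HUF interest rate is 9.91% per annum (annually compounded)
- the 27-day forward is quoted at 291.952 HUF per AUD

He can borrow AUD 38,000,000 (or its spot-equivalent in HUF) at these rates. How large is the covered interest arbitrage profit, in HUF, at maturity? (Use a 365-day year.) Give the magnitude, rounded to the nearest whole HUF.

T = 27/365 years.
Keep in AUD, deliver into the forward: 38,000,000·1.002433276433·291.952 = HUF 11,121,171,197.00.
Swap to HUF now, deposit: 38,000,000·280.867·1.007014279885 = HUF 10,747,809,030.44.
The quoted forward overvalues AUD, so borrow HUF, buy AUD at spot, deposit the AUD at 3.34%, and sell the proceeds forward at 291.952.
Arbitrage profit = |11,121,171,197.00 − 10,747,809,030.44| = HUF 373,362,167.

HUF 373,362,167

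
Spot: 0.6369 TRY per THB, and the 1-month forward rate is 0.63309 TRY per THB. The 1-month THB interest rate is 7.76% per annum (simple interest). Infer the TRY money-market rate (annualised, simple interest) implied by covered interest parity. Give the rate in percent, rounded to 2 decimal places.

T = 1/12 years.
CIP gives F = S · g_TRY/g_THB, so g_TRY/g_THB = 0.63309/0.6369 = 0.9940179.
THB growth factor: 1 + 0.0776×1/12 = 1.0064667.
Hence g_TRY = 1.0004459.
(1.0004459 − 1)/T = 0.005351, i.e. 0.54%.

0.54%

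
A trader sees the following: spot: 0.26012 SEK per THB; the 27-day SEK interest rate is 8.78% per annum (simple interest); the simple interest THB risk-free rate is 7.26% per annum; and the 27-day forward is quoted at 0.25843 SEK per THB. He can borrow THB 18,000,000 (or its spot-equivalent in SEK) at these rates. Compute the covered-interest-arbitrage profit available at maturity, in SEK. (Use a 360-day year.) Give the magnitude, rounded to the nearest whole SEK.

T = 27/360 years.
Route A — deposit THB, sell forward: 18,000,000 × 1.005445 × 0.25843 = SEK 4,677,068.72.
Route B — convert at spot, deposit SEK: 18,000,000 × 0.26012 × 1.006585 = SEK 4,712,992.02.
The quoted forward undervalues THB, so borrow THB, convert to SEK at spot, deposit the SEK at 8.78%, and buy THB forward at 0.25843 to cover the loan.
Profit = 4,712,992.02 − 4,677,068.72 = SEK 35,923.

SEK 35,923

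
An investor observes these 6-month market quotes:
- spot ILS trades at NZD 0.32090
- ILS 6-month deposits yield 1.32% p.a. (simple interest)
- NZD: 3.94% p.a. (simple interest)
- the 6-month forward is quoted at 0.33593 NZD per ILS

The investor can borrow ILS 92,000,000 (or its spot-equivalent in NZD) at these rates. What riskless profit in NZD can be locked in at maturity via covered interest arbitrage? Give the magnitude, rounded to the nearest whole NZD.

T = 6/12 years.
Route A — deposit ILS, sell forward: 92,000,000 × 1.006600 × 0.33593 = NZD 31,109,536.70.
Route B — convert at spot, deposit NZD: 92,000,000 × 0.32090 × 1.019700 = NZD 30,104,399.16.
The quoted forward overvalues ILS, so borrow NZD, buy ILS at spot, deposit the ILS at 1.32%, and sell the proceeds forward at 0.33593.
Arbitrage profit = |31,109,536.70 − 30,104,399.16| = NZD 1,005,138.

NZD 1,005,138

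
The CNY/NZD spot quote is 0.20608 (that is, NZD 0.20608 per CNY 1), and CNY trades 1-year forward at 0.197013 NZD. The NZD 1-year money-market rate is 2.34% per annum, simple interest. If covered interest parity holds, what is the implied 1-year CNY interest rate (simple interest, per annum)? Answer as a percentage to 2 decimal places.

T = 1 year.
CIP gives F = S · g_NZD/g_CNY, so g_NZD/g_CNY = 0.197013/0.20608 = 0.9560025.
NZD growth factor: 1 + 0.0234×1 = 1.023400.
That pins the CNY growth at 1.0704993.
(1.0704993 − 1)/T = 0.070499, i.e. 7.05%.

7.05%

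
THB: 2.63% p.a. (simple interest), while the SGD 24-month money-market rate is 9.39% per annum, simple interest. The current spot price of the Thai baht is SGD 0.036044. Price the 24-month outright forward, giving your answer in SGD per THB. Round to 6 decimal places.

T = 2 years.
SGD growth factor: 1 + 0.0939×2 = 1.187800.
Growth of 1 THB over T: 1 + 0.0263×2 = 1.052600.
So F = 0.036044 × 1.187800 / 1.052600 = 0.04067363 (SGD/THB).

0.040674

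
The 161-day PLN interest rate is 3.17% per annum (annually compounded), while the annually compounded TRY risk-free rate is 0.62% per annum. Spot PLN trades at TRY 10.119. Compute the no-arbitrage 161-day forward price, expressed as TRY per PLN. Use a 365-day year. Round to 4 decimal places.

T = 161/365 years.
TRY growth factor: (1 + 0.0062)^(161/365) = 1.00273007.
PLN accumulates by (1 + 0.0317)^(161/365) = 1.01386087.
Forward (TRY per PLN) = 10.119 × 1.00273007 / 1.01386087 = 10.007907.

10.0079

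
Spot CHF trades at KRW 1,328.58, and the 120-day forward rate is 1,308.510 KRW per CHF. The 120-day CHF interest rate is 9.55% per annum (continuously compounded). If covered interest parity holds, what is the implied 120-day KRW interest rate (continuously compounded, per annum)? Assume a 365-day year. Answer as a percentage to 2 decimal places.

T = 120/365 years.
F/S = 1308.51/1328.58 = 0.9848936 = (growth of KRW) / (growth of CHF).
CHF growth factor: e^(0.0955×120/365) = 1.0318954.
So the KRW growth factor = 1.0163072.
Take logs: ln 1.0163072 / (120/365) = 0.049201, so 4.92%.

4.92%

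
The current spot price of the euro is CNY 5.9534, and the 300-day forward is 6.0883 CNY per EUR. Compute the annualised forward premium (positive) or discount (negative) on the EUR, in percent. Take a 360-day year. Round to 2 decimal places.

T = 300/360 years.
(F − S)/S = (6.0883 − 5.9534)/5.9534 = 0.0226593.
×(1/T) gives 2.72% p.a.

+2.72%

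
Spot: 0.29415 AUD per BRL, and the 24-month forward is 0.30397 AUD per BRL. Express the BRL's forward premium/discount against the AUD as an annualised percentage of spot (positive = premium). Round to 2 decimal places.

T = 2 years.
(F − S)/S = (0.30397 − 0.29415)/0.29415 = 0.0333843.
×(1/T) gives 1.67% p.a.

+1.67%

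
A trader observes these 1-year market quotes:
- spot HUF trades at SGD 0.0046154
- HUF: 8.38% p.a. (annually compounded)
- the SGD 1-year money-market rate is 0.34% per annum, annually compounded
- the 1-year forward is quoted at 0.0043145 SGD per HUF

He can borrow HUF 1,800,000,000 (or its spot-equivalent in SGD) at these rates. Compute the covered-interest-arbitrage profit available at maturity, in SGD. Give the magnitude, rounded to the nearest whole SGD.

SGD 80,933

T = 1 year.
Invest the HUF and cover forward: 1,800,000,000 × 1.083800 × 0.0043145 = SGD 8,416,899.18.
Convert at spot and invest in SGD: 1,800,000,000 × 0.0046154 × 1.003400 = SGD 8,335,966.25.
The quoted forward overvalues HUF, so borrow SGD, buy HUF at spot, deposit the HUF at 8.38%, and sell the proceeds forward at 0.0043145.
Arbitrage profit = |8,416,899.18 − 8,335,966.25| = SGD 80,933.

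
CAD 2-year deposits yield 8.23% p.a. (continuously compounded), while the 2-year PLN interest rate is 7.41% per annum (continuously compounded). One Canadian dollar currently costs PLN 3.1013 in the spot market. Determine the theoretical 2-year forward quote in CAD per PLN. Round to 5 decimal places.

0.32778

T = 2 years.
Growth of 1 PLN over T: e^(0.0741×2) = 1.1597448.
CAD accumulates by e^(0.0823×2) = 1.1789215.
CIP: F = S · (grow PLN)/(grow CAD) = 3.1013 × 1.1597448/1.1789215 = 3.050853 PLN per CAD.
Invert for CAD per PLN: 1 / 3.050853 = 0.32778.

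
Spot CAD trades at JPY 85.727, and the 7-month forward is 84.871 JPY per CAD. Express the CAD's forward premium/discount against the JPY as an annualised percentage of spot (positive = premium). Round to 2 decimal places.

-1.71%

T = 7/12 years.
CAD trades forward at -0.99852% vs spot over the period.
Annualise by dividing by T: -0.0099852 / (7/12) = -0.017117 → -1.71%.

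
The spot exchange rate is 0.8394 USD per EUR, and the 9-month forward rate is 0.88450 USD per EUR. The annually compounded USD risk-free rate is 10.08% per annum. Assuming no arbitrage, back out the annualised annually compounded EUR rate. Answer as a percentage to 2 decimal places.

T = 9/12 years.
CIP gives F = S · g_USD/g_EUR, so g_USD/g_EUR = 0.8845/0.8394 = 1.0537289.
The USD side grows by (1 + 0.1008)^(9/12) = 1.0746853.
So the EUR growth factor = 1.0198878.
Annualise: 1.0198878^(12/9) − 1 = 0.026605 = 2.66%.

2.66%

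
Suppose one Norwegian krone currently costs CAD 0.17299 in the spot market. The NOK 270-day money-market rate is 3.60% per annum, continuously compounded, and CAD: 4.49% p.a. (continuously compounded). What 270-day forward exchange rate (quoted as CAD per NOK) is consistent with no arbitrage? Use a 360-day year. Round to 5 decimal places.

0.17415

T = 270/360 years.
CAD growth factor: e^(0.0449×270/360) = 1.0342484.
NOK accumulates by e^(0.0360×270/360) = 1.0273678.
CIP: F = S · (grow CAD)/(grow NOK) = 0.17299 × 1.0342484/1.0273678 = 0.1741486 CAD per NOK.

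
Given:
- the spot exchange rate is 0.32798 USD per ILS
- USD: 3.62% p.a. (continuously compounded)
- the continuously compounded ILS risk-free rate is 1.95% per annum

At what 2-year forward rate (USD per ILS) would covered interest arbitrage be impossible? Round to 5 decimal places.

T = 2 years.
USD accumulates by e^(0.0362×2) = 1.0750853.
ILS growth factor: e^(0.0195×2) = 1.0397705.
So F = 0.32798 × 1.0750853 / 1.0397705 = 0.3391195 (USD/ILS).

0.33912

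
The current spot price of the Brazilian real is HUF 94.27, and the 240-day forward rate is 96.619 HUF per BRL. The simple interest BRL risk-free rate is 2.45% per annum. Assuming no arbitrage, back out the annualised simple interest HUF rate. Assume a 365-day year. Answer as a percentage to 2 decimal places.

6.30%

T = 240/365 years.
F/S = 96.619/94.27 = 1.0249178 = (growth of HUF) / (growth of BRL).
BRL growth factor: 1 + 0.0245×240/365 = 1.0161096.
So the HUF growth factor = 1.0414288.
r = (1.0414288 − 1)/(240/365) = 0.063006 → 6.30%.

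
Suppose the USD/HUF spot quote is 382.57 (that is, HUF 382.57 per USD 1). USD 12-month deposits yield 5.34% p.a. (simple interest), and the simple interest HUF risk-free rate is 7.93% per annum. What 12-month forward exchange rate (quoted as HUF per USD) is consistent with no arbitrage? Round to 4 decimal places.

391.9763

T = 1 year.
HUF growth factor: 1 + 0.0793×1 = 1.079300.
USD accumulates by 1 + 0.0534×1 = 1.053400.
Forward (HUF per USD) = 382.57 × 1.079300 / 1.053400 = 391.976268.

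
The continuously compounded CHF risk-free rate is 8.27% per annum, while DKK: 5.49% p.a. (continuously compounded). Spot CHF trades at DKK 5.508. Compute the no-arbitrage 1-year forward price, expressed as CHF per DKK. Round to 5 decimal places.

T = 1 year.
DKK accumulates by e^(0.0549×1) = 1.056435.
CHF growth factor: e^(0.0827×1) = 1.0862159.
So F = 5.508 × 1.056435 / 1.0862159 = 5.356987 (DKK/CHF).
Invert for CHF per DKK: 1 / 5.356987 = 0.18667.

0.18667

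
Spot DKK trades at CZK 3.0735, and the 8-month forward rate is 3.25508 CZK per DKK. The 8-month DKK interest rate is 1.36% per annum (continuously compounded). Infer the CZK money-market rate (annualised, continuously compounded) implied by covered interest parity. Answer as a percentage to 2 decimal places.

9.97%

T = 8/12 years.
CIP gives F = S · g_CZK/g_DKK, so g_CZK/g_DKK = 3.25508/3.0735 = 1.0590792.
DKK growth factor: e^(0.0136×8/12) = 1.0091079.
Hence g_CZK = 1.0687252.
r = ln(1.0687252)/(8/12) = 0.099700 → 9.97%.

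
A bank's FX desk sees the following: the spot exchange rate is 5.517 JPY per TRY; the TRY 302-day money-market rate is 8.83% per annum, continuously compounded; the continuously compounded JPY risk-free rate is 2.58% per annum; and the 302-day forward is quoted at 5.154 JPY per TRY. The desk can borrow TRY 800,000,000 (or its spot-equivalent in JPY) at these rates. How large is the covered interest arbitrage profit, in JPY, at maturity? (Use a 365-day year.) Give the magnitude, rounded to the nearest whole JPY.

T = 302/365 years.
Invest the TRY and cover forward: 800,000,000 × 1.075794198468 × 5.154 = JPY 4,435,714,639.12.
Convert at spot and invest in JPY: 800,000,000 × 5.517 × 1.021576323243 = JPY 4,508,829,260.27.
The quoted forward undervalues TRY, so borrow TRY, convert to JPY at spot, deposit the JPY at 2.58%, and buy TRY forward at 5.154 to cover the loan.
Arbitrage profit = |4,435,714,639.12 − 4,508,829,260.27| = JPY 73,114,621.

JPY 73,114,621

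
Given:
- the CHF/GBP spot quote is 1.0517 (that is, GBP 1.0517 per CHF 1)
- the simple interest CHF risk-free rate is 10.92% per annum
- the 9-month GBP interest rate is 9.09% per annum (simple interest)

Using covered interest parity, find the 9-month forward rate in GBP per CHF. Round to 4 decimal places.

1.0384

T = 9/12 years.
GBP growth factor: 1 + 0.0909×9/12 = 1.068175.
CHF growth factor: 1 + 0.1092×9/12 = 1.081900.
So F = 1.0517 × 1.068175 / 1.081900 = 1.038358 (GBP/CHF).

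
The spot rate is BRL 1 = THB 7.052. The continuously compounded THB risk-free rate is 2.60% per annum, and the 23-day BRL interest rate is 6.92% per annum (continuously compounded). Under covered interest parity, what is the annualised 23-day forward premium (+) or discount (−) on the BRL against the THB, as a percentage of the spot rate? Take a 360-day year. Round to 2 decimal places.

-4.31%

T = 23/360 years.
F = S · g_THB/g_BRL = 7.052 × 1.0016625/1.0044309 = 7.032563.
Annualised premium = (F − S)/S × (1/T) = (7.032563 − 7.052)/7.052 ÷ (23/360) = -4.31%.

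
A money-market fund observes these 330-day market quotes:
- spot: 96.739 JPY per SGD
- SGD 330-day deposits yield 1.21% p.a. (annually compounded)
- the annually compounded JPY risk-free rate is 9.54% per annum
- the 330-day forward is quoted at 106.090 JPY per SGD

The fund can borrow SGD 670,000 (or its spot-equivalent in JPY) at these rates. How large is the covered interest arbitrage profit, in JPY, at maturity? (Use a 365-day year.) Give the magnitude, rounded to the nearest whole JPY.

JPY 1,476,603

T = 330/365 years.
Keep in SGD, deliver into the forward: 670,000·1.0109334074·106.090 = JPY 71,857,449.88.
Swap to JPY now, deposit: 670,000·96.739·1.0858706397 = JPY 70,380,846.68.
The quoted forward overvalues SGD, so borrow JPY, buy SGD at spot, deposit the SGD at 1.21%, and sell the proceeds forward at 106.090.
Arbitrage profit = |71,857,449.88 − 70,380,846.68| = JPY 1,476,603.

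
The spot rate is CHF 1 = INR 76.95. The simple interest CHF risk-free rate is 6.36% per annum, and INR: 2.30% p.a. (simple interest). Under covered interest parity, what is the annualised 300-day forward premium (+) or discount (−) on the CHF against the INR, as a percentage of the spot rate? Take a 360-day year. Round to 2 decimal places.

-3.86%

T = 300/360 years.
No-arbitrage forward: 76.95 × 1.0191667 / 1.053000 = 74.47757 INR/CHF.
(F − S)/S ÷ T = (74.47757 − 76.95)/76.95/(300/360) = -0.038556 → -3.86%.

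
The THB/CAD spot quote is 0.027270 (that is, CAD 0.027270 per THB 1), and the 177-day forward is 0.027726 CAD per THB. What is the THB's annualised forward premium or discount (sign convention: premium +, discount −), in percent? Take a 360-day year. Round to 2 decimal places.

T = 177/360 years.
(F − S)/S = (0.027726 − 0.02727)/0.02727 = 0.0167217.
Annualise by dividing by T: 0.0167217 / (177/360) = 0.034010 → 3.40%.

+3.40%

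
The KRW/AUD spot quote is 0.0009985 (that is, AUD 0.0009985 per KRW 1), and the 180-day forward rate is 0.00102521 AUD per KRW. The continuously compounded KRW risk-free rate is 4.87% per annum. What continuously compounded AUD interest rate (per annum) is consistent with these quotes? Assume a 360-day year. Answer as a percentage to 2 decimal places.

T = 180/360 years.
By CIP, F/S equals the AUD-to-KRW growth ratio: 0.00102521/0.0009985 = 1.0267501.
KRW growth factor: e^(0.0487×180/360) = 1.0246489.
That pins the AUD growth at 1.0520584.
r = ln(1.0520584)/(180/360) = 0.101497 → 10.15%.

10.15%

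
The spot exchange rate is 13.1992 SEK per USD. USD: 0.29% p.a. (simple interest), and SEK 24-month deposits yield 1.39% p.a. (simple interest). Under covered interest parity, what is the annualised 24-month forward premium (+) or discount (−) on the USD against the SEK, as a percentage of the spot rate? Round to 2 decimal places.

+1.09%

T = 2 years.
No-arbitrage forward: 13.1992 × 1.027800 / 1.005800 = 13.4879079 SEK/USD.
(F − S)/S ÷ T = (13.4879079 − 13.1992)/13.1992/2 = 0.010937 → 1.09%.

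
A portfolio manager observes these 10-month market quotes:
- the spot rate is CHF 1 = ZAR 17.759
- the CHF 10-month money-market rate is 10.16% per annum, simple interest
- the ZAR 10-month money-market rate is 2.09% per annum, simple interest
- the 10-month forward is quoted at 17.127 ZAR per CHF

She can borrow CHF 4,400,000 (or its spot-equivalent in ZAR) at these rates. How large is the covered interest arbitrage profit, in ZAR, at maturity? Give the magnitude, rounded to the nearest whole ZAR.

ZAR 2,238,647

T = 10/12 years.
Invest the CHF and cover forward: 4,400,000 × 1.0846666667 × 17.127 = ZAR 81,739,178.40.
Convert at spot and invest in ZAR: 4,400,000 × 17.759 × 1.0174166667 = ZAR 79,500,531.37.
The quoted forward overvalues CHF, so borrow ZAR, buy CHF at spot, deposit the CHF at 10.16%, and sell the proceeds forward at 17.127.
Profit = 81,739,178.40 − 79,500,531.37 = ZAR 2,238,647.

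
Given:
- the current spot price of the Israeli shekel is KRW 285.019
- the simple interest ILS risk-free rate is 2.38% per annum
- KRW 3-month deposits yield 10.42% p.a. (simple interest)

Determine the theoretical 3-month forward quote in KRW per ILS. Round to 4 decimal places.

290.7140

T = 3/12 years.
KRW growth factor: 1 + 0.1042×3/12 = 1.026050.
ILS accumulates by 1 + 0.0238×3/12 = 1.005950.
Forward (KRW per ILS) = 285.019 × 1.026050 / 1.005950 = 290.713997.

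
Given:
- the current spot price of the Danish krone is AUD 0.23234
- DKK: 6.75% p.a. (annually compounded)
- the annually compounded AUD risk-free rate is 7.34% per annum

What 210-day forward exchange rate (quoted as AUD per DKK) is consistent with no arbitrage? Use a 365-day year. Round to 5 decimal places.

T = 210/365 years.
AUD growth factor: (1 + 0.0734)^(210/365) = 1.041594.
DKK growth factor: (1 + 0.0675)^(210/365) = 1.0382962.
So F = 0.23234 × 1.041594 / 1.0382962 = 0.2330780 (AUD/DKK).

0.23308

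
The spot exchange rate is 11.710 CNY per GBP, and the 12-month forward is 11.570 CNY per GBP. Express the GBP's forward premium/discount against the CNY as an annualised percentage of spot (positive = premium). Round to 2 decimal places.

-1.20%

T = 1 year.
(F − S)/S = (11.570 − 11.71)/11.71 = -0.0119556.
Annualise by dividing by T: -0.0119556 / 1 = -0.011956 → -1.20%.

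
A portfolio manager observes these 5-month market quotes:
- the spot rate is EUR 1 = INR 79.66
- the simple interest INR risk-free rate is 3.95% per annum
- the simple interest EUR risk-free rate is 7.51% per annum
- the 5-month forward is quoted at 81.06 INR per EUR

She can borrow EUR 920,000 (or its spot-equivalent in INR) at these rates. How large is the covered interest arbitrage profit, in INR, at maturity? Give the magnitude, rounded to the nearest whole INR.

T = 5/12 years.
Route A — deposit EUR, sell forward: 920,000 × 1.0312916667 × 81.06 = INR 76,908,782.30.
Route B — convert at spot, deposit INR: 920,000 × 79.66 × 1.0164583333 = INR 74,493,385.16.
The quoted forward overvalues EUR, so borrow INR, buy EUR at spot, deposit the EUR at 7.51%, and sell the proceeds forward at 81.06.
The gap between the two covered legs is INR 2,415,397.

INR 2,415,397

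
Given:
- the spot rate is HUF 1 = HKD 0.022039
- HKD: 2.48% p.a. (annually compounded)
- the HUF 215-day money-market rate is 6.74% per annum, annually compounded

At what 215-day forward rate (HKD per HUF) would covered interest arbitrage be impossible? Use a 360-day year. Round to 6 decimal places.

T = 215/360 years.
Growth of 1 HKD over T: (1 + 0.0248)^(215/360) = 1.014738.
HUF growth factor: (1 + 0.0674)^(215/360) = 1.039723.
CIP: F = S · (grow HKD)/(grow HUF) = 0.022039 × 1.014738/1.039723 = 0.02150939 HKD per HUF.

0.021509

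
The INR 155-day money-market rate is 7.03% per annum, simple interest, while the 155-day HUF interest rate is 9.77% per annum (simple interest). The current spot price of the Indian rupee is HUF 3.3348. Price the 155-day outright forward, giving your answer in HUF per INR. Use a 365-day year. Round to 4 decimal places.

T = 155/365 years.
Growth of 1 HUF over T: 1 + 0.0977×155/365 = 1.041489.
INR accumulates by 1 + 0.0703×155/365 = 1.0298534.
Forward (HUF per INR) = 3.3348 × 1.041489 / 1.0298534 = 3.372478.

3.3725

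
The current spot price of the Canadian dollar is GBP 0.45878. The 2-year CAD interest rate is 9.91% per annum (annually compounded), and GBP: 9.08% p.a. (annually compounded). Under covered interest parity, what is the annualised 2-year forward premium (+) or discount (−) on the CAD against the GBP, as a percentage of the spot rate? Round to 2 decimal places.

T = 2 years.
No-arbitrage forward: 0.45878 × 1.1898446 / 1.2080208 = 0.45187707 GBP/CAD.
Annualised premium = (F − S)/S × (1/T) = (0.45187707 − 0.45878)/0.45878 ÷ 2 = -0.75%.

-0.75%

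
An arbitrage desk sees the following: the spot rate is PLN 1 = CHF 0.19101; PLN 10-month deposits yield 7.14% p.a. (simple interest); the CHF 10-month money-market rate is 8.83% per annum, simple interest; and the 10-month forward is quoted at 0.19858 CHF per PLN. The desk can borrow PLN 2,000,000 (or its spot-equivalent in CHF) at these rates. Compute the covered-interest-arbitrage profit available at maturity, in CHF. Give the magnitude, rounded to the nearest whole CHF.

T = 10/12 years.
Keep in PLN, deliver into the forward: 2,000,000·1.059500·0.19858 = CHF 420,791.02.
Swap to CHF now, deposit: 2,000,000·0.19101·1.07358333 = CHF 410,130.30.
The quoted forward overvalues PLN, so borrow CHF, buy PLN at spot, deposit the PLN at 7.14%, and sell the proceeds forward at 0.19858.
The gap between the two covered legs is CHF 10,661.

CHF 10,661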